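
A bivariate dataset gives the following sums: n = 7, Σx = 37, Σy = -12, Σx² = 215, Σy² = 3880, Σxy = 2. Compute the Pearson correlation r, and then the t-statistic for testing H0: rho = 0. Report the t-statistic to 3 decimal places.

0.550

Numerator: nΣxy − (Σx)(Σy) = 7·2 − (37)(-12) = 458
Denominator: √[(nΣx²−(Σx)²)(nΣy²−(Σy)²)]
  nΣx²−(Σx)² = 7·215 − 1369 = 136;  nΣy²−(Σy)² = 7·3880 − 144 = 27016
  √(136·27016) = √3674176 = 1916.8140
r = 458 / 1916.8140 = 0.2389
t = r·√(n−2)/√(1−r²) = 0.2389·√5 / √(1−0.057073) = 0.534197 / 0.971044 = 0.550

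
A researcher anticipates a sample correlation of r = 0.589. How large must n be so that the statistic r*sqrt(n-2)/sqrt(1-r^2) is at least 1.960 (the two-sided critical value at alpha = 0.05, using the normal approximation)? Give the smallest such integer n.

10

r√(n−2)/√(1−r²) ≥ 1.960  ⇔  n−2 ≥ (1.960)²·(1−r²)/r²
(1−r²)/r² = (1−0.346921)/0.346921 = 1.8825
n ≥ 2 + 3.8416·1.8825 = 2 + 7.2318 = 9.2318
⌈9.2318⌉ = 10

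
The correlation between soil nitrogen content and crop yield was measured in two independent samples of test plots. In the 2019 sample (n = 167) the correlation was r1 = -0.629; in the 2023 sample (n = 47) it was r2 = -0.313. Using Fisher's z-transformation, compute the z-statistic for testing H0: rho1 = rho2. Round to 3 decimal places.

Fisher z-transforms: z1 = atanh(-0.629) = -0.739760, z2 = atanh(-0.313) = -0.323868; difference d = -0.415892
Var(d) = 1/164 + 1/44 = 0.0060976 + 0.0227273 = 0.0288249
z = d/√Var(d) = -0.415892 / √0.0288249 = -0.415892 / 0.169779 = -2.450

-2.450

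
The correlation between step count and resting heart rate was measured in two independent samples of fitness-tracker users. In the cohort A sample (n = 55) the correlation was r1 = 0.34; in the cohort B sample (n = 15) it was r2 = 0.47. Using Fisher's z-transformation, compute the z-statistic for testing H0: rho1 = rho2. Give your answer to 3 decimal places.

-0.487

Fisher z-transforms: z1 = atanh(0.34) = 0.354093, z2 = atanh(0.47) = 0.510070; difference d = -0.155977
Var(d) = 1/52 + 1/12 = 0.0192308 + 0.0833333 = 0.1025641
z = d/√Var(d) = -0.155977 / √0.1025641 = -0.155977 / 0.320256 = -0.487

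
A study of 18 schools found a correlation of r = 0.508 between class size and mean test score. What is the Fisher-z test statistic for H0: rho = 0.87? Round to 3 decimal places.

z_r = atanh(0.508) = 0.560030,  z_0 = atanh(0.87) = 1.333080
SE = 1/√(n−3) = 1/√15 = 0.258199
z = (z_r − z_0)/SE = (0.560030 − 1.333080) / 0.258199 = -0.773050 / 0.258199 = -2.994

-2.994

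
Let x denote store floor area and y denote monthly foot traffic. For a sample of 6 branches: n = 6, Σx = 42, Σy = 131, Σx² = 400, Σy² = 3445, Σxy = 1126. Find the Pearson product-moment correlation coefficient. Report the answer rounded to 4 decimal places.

S_xy = nΣxy − ΣxΣy = 6·1126 − 42·131 = 6756 − 5502 = 1254
S_xx = nΣx² − (Σx)² = 6·400 − 42² = 2400 − 1764 = 636
S_yy = nΣy² − (Σy)² = 6·3445 − 131² = 20670 − 17161 = 3509
r = S_xy / √(S_xx·S_yy) = 1254 / √(636·3509) = 1254 / √2231724 = 1254 / 1493.8956 = 0.8394

0.8394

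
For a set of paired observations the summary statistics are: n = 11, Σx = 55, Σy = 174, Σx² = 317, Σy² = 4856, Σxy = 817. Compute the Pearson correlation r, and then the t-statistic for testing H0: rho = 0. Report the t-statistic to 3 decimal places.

Numerator: nΣxy − (Σx)(Σy) = 11·817 − (55)(174) = -583
Denominator: √[(nΣx²−(Σx)²)(nΣy²−(Σy)²)]
  nΣx²−(Σx)² = 11·317 − 3025 = 462;  nΣy²−(Σy)² = 11·4856 − 30276 = 23140
  √(462·23140) = √10690680 = 3269.6605
r = -583 / 3269.6605 = -0.1783
t = r·√(n−2)/√(1−r²) = -0.1783·√9 / √(1−0.031791) = -0.534900 / 0.983976 = -0.544

-0.544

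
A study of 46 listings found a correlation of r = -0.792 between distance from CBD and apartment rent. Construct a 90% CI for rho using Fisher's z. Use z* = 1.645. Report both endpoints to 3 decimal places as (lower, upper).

z_r = atanh(-0.792) = -1.076775;  SE = 1/√(n−3) = 1/√43 = 0.152499
z-limits: -1.076775 ± 1.645·0.152499 = -1.076775 ± 0.250861 = [-1.327636, -0.825914]
ρ-limits: (tanh -1.327636, tanh -0.825914) = (-0.869, -0.678)

(-0.869, -0.678)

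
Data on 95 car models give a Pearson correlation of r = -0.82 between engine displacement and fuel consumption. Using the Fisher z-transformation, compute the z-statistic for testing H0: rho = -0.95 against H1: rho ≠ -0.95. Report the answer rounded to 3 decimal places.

z_r = atanh(-0.82) = -1.156817,  z_0 = atanh(-0.95) = -1.831781
SE = 1/√(n−3) = 1/√92 = 0.104257
z = (z_r − z_0)/SE = (-1.156817 − (-1.831781)) / 0.104257 = 0.674964 / 0.104257 = 6.474

6.474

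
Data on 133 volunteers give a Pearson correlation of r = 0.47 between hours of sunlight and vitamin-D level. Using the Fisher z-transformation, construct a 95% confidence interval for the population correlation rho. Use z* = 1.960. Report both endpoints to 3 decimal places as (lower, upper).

z_r = atanh(0.47) = 0.510070;  SE = 1/√(n−3) = 1/√130 = 0.087706
z-limits: 0.510070 ± 1.960·0.087706 = 0.510070 ± 0.171904 = [0.338166, 0.681974]
ρ-limits: (tanh 0.338166, tanh 0.681974) = (0.326, 0.593)

(0.326, 0.593)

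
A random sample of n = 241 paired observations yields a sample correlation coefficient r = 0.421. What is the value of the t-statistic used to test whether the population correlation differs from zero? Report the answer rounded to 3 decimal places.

7.175

1 − r² = 1 − 0.177241 = 0.822759;  √(1−r²) = 0.907061
√(n−2) = √239 = 15.459625
t = r·√(n−2)/√(1−r²) = 0.421 · 15.459625 / 0.907061 = 7.175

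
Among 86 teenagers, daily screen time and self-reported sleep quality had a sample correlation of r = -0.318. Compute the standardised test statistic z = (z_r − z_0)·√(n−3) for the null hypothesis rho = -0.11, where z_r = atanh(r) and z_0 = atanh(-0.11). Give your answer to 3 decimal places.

-1.995

Fisher z: atanh(-0.318) = -0.329421, atanh(-0.11) = -0.110447
z = (z_r − z_0)·√(n−3) = (-0.329421 − (-0.110447))·√83 = -0.218974 · 9.110434 = -1.995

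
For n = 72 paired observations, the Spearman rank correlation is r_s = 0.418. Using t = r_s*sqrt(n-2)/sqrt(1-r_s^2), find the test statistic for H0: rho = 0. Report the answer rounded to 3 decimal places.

t = r_s·√(n−2) / √(1−r_s²) with r_s = 0.418, n = 72
  = 0.418·√70 / √(1 − 0.174724)
  = 0.418·8.366600 / 0.908447
  = 3.497239 / 0.908447 = 3.850

3.850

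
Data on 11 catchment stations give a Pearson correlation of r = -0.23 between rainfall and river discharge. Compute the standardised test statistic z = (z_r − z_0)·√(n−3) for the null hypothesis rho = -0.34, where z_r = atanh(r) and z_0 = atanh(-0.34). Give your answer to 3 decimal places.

0.339

Fisher z: atanh(-0.23) = -0.234189, atanh(-0.34) = -0.354093
z = (z_r − z_0)·√(n−3) = (-0.234189 − (-0.354093))·√8 = 0.119904 · 2.828427 = 0.339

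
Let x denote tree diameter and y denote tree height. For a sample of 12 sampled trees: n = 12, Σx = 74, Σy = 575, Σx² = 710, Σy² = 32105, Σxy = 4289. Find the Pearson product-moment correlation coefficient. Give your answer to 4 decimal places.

0.6915

S_xy = nΣxy − ΣxΣy = 12·4289 − 74·575 = 51468 − 42550 = 8918
S_xx = nΣx² − (Σx)² = 12·710 − 74² = 8520 − 5476 = 3044
S_yy = nΣy² − (Σy)² = 12·32105 − 575² = 385260 − 330625 = 54635
r = S_xy / √(S_xx·S_yy) = 8918 / √(3044·54635) = 8918 / √166308940 = 8918 / 12896.0824 = 0.6915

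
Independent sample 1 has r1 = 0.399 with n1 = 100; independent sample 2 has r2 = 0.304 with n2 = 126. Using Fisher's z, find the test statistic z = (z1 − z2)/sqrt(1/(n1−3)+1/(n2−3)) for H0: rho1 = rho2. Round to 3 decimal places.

Fisher z-transforms: z1 = atanh(0.399) = 0.422459, z2 = atanh(0.304) = 0.313921; difference d = 0.108538
Var(d) = 1/97 + 1/123 = 0.0103093 + 0.0081301 = 0.0184394
z = d/√Var(d) = 0.108538 / √0.0184394 = 0.108538 / 0.135792 = 0.799

0.799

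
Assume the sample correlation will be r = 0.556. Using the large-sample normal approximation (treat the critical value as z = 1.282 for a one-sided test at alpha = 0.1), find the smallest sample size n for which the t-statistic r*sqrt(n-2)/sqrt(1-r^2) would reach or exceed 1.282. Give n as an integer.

6

r√(n−2)/√(1−r²) ≥ 1.282  ⇔  n−2 ≥ (1.282)²·(1−r²)/r²
(1−r²)/r² = (1−0.309136)/0.309136 = 2.2348
n ≥ 2 + 1.643524·2.2348 = 2 + 3.6729 = 5.6729
⌈5.6729⌉ = 6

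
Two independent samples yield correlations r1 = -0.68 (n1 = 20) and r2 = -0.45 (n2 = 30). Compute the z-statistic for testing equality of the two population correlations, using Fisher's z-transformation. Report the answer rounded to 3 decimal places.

Fisher z-transforms: z1 = atanh(-0.68) = -0.829114, z2 = atanh(-0.45) = -0.484700; difference d = -0.344414
Var(d) = 1/17 + 1/27 = 0.0588235 + 0.0370370 = 0.0958605
z = d/√Var(d) = -0.344414 / √0.0958605 = -0.344414 / 0.309613 = -1.112

-1.112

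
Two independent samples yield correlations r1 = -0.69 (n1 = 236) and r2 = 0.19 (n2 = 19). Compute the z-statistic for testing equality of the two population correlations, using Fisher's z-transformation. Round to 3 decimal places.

-4.025

Fisher z-transforms: z1 = atanh(-0.69) = -0.847956, z2 = atanh(0.19) = 0.192337; difference d = -1.040293
Var(d) = 1/233 + 1/16 = 0.0042918 + 0.0625000 = 0.0667918
z = d/√Var(d) = -1.040293 / √0.0667918 = -1.040293 / 0.258441 = -4.025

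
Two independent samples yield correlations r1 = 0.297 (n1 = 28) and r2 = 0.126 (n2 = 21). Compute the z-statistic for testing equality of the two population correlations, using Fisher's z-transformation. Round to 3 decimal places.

0.581

z1 = atanh(0.297) = 0.306226,  z2 = atanh(0.126) = 0.126673
SE = √(1/(n1−3) + 1/(n2−3)) = √(1/25 + 1/18) = √(0.0400000 + 0.0555556) = √0.0955556 = 0.309121
z = (z1 − z2)/SE = (0.306226 − 0.126673) / 0.309121 = 0.179553 / 0.309121 = 0.581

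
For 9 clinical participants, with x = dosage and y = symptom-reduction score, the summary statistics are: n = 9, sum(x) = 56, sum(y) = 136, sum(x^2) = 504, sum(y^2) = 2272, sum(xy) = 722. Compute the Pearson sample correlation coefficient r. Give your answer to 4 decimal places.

S_xy = nΣxy − ΣxΣy = 9·722 − 56·136 = 6498 − 7616 = -1118
S_xx = nΣx² − (Σx)² = 9·504 − 56² = 4536 − 3136 = 1400
S_yy = nΣy² − (Σy)² = 9·2272 − 136² = 20448 − 18496 = 1952
r = S_xy / √(S_xx·S_yy) = -1118 / √(1400·1952) = -1118 / √2732800 = -1118 / 1653.1183 = -0.6763

-0.6763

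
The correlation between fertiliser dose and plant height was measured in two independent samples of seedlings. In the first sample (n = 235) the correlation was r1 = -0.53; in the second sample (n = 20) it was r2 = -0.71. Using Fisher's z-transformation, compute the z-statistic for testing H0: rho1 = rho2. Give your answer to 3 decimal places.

Fisher z-transforms: z1 = atanh(-0.53) = -0.590145, z2 = atanh(-0.71) = -0.887184; difference d = 0.297039
Var(d) = 1/232 + 1/17 = 0.0043103 + 0.0588235 = 0.0631338
z = d/√Var(d) = 0.297039 / √0.0631338 = 0.297039 / 0.251264 = 1.182

1.182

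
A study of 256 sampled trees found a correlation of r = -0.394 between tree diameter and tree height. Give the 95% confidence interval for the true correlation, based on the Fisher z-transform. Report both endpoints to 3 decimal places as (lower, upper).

z_r = atanh(-0.394) = -0.416526;  SE = 1/√(n−3) = 1/√253 = 0.062869
z-limits: -0.416526 ± 1.960·0.062869 = -0.416526 ± 0.123223 = [-0.539749, -0.293303]
ρ-limits: (tanh -0.539749, tanh -0.293303) = (-0.493, -0.285)

(-0.493, -0.285)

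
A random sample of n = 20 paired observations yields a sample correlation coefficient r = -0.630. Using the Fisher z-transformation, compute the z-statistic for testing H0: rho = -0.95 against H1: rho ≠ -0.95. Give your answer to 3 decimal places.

4.496

Fisher z: atanh(-0.630) = -0.741416, atanh(-0.95) = -1.831781
z = (z_r − z_0)·√(n−3) = (-0.741416 − (-1.831781))·√17 = 1.090365 · 4.123106 = 4.496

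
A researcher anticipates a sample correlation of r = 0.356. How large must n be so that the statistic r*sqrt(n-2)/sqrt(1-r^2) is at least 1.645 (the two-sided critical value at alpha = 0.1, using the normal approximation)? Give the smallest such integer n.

Need r·√(n−2)/√(1−r²) ≥ 1.645
√(n−2) ≥ 1.645·√(1−0.126736) / 0.356 = 1.645·0.934486 / 0.356 = 4.3181
n−2 ≥ 18.6460  ⇒  n ≥ 20.6460
Smallest integer n = 21

21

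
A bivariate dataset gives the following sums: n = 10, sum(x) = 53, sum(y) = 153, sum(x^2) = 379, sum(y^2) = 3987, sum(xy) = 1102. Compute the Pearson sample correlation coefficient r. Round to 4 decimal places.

0.7244

S_xy = nΣxy − ΣxΣy = 10·1102 − 53·153 = 11020 − 8109 = 2911
S_xx = nΣx² − (Σx)² = 10·379 − 53² = 3790 − 2809 = 981
S_yy = nΣy² − (Σy)² = 10·3987 − 153² = 39870 − 23409 = 16461
r = S_xy / √(S_xx·S_yy) = 2911 / √(981·16461) = 2911 / √16148241 = 2911 / 4018.4874 = 0.7244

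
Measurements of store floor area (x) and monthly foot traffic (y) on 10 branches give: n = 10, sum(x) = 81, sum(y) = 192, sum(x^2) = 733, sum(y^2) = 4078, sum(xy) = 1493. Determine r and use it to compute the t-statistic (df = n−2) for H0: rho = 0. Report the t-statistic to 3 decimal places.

Numerator: nΣxy − (Σx)(Σy) = 10·1493 − (81)(192) = -622
Denominator: √[(nΣx²−(Σx)²)(nΣy²−(Σy)²)]
  nΣx²−(Σx)² = 10·733 − 6561 = 769;  nΣy²−(Σy)² = 10·4078 − 36864 = 3916
  √(769·3916) = √3011404 = 1735.3397
r = -622 / 1735.3397 = -0.3584
t = r·√(n−2)/√(1−r²) = -0.3584·√8 / √(1−0.128451) = -1.013708 / 0.933568 = -1.086

-1.086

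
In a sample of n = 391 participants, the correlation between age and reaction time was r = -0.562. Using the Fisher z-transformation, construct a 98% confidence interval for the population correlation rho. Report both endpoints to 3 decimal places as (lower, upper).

Fisher z: z_r = atanh(r) = ½·ln((1+(-0.562))/(1−(-0.562))) = -0.635752
SE(z) = 1/√(n−3) = 1/√388 = 0.050767
98% ⇒ z* = 2.326; margin = 2.326·0.050767 = 0.118084
CI on z-scale: (-0.753836, -0.517668)
Back-transform: tanh(-0.753836) = -0.637432, tanh(-0.517668) = -0.475898

(-0.637, -0.476)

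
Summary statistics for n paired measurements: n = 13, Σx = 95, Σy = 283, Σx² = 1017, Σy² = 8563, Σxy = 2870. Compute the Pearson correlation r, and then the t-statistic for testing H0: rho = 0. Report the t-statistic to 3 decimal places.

S_xy = nΣxy − ΣxΣy = 13·2870 − 95·283 = 37310 − 26885 = 10425
S_xx = nΣx² − (Σx)² = 13·1017 − 95² = 13221 − 9025 = 4196
S_yy = nΣy² − (Σy)² = 13·8563 − 283² = 111319 − 80089 = 31230
r = S_xy / √(S_xx·S_yy) = 10425 / √(4196·31230) = 10425 / √131041080 = 10425 / 11447.3176 = 0.9107
t = r·√(n−2)/√(1−r²) = 0.9107·√11 / √(1−0.829374) = 3.020450 / 0.413069 = 7.312

7.312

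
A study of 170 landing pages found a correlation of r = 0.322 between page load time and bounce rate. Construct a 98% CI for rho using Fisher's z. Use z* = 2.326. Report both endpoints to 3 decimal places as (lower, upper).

Fisher z: z_r = atanh(r) = ½·ln((1+0.322)/(1−0.322)) = 0.333877
SE(z) = 1/√(n−3) = 1/√167 = 0.077382
98% ⇒ z* = 2.326; margin = 2.326·0.077382 = 0.179991
CI on z-scale: (0.153886, 0.513868)
Back-transform: tanh(0.153886) = 0.152683, tanh(0.513868) = 0.472953

(0.153, 0.473)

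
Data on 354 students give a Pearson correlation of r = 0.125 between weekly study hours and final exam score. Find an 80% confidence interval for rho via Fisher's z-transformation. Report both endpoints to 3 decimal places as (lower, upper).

z_r = atanh(0.125) = 0.125657;  SE = 1/√(n−3) = 1/√351 = 0.053376
z-limits: 0.125657 ± 1.282·0.053376 = 0.125657 ± 0.068428 = [0.057229, 0.194085]
ρ-limits: (tanh 0.057229, tanh 0.194085) = (0.057, 0.192)

(0.057, 0.192)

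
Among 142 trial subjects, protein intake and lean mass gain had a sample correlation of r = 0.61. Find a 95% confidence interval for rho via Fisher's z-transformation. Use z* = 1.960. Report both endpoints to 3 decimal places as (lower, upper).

Fisher z: z_r = atanh(r) = ½·ln((1+0.61)/(1−0.61)) = 0.708921
SE(z) = 1/√(n−3) = 1/√139 = 0.084819
95% ⇒ z* = 1.960; margin = 1.960·0.084819 = 0.166245
CI on z-scale: (0.542676, 0.875166)
Back-transform: tanh(0.542676) = 0.495011, tanh(0.875166) = 0.703989

(0.495, 0.704)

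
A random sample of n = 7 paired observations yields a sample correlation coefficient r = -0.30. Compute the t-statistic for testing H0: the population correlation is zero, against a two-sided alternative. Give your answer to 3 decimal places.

t = r·√(n−2) / √(1−r²) with r = -0.30, n = 7
  = -0.30·√5 / √(1 − 0.0900)
  = -0.30·2.236068 / 0.953939
  = -0.670820 / 0.953939 = -0.703

-0.703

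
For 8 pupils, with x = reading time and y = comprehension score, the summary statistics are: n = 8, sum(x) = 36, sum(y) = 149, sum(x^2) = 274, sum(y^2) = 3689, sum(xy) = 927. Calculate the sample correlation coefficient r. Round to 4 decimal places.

Numerator: nΣxy − (Σx)(Σy) = 8·927 − (36)(149) = 2052
Denominator: √[(nΣx²−(Σx)²)(nΣy²−(Σy)²)]
  nΣx²−(Σx)² = 8·274 − 1296 = 896;  nΣy²−(Σy)² = 8·3689 − 22201 = 7311
  √(896·7311) = √6550656 = 2559.4249
r = 2052 / 2559.4249 = 0.8017

0.8017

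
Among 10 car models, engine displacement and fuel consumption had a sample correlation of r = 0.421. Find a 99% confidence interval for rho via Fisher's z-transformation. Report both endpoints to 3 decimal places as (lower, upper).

(-0.481, 0.890)

Fisher z: z_r = atanh(r) = ½·ln((1+0.421)/(1−0.421)) = 0.448907
SE(z) = 1/√(n−3) = 1/√7 = 0.377964
99% ⇒ z* = 2.576; margin = 2.576·0.377964 = 0.973635
CI on z-scale: (-0.524728, 1.422542)
Back-transform: tanh(-0.524728) = -0.481341, tanh(1.422542) = 0.890128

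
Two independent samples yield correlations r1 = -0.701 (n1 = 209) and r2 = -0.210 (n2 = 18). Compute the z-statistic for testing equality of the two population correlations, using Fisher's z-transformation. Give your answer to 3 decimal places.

-2.453

z1 = atanh(-0.701) = -0.869264,  z2 = atanh(-0.210) = -0.213171
SE = √(1/(n1−3) + 1/(n2−3)) = √(1/206 + 1/15) = √(0.0048544 + 0.0666667) = √0.0715211 = 0.267434
z = (z1 − z2)/SE = (-0.869264 − (-0.213171)) / 0.267434 = -0.656093 / 0.267434 = -2.453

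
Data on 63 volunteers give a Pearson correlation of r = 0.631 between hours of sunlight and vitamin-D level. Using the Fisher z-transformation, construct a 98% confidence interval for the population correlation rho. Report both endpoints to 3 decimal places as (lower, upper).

(0.416, 0.779)

Fisher z: z_r = atanh(r) = ½·ln((1+0.631)/(1−0.631)) = 0.743076
SE(z) = 1/√(n−3) = 1/√60 = 0.129099
98% ⇒ z* = 2.326; margin = 2.326·0.129099 = 0.300284
CI on z-scale: (0.442792, 1.043360)
Back-transform: tanh(0.442792) = 0.415956, tanh(1.043360) = 0.779211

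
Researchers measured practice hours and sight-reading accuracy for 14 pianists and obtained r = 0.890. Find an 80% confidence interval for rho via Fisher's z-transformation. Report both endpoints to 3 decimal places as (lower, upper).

(0.776, 0.948)

z_r = atanh(0.890) = 1.421926;  SE = 1/√(n−3) = 1/√11 = 0.301511
z-limits: 1.421926 ± 1.282·0.301511 = 1.421926 ± 0.386537 = [1.035389, 1.808463]
ρ-limits: (tanh 1.035389, tanh 1.808463) = (0.776, 0.948)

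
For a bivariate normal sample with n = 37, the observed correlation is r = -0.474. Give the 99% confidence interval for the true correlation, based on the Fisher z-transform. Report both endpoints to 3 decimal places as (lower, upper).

(-0.743, -0.073)

z_r = atanh(-0.474) = -0.515217;  SE = 1/√(n−3) = 1/√34 = 0.171499
z-limits: -0.515217 ± 2.576·0.171499 = -0.515217 ± 0.441781 = [-0.956998, -0.073436]
ρ-limits: (tanh -0.956998, tanh -0.073436) = (-0.743, -0.073)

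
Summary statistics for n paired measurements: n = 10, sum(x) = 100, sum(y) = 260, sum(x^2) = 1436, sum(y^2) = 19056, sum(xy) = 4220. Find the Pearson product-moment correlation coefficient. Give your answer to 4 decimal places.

Numerator: nΣxy − (Σx)(Σy) = 10·4220 − (100)(260) = 16200
Denominator: √[(nΣx²−(Σx)²)(nΣy²−(Σy)²)]
  nΣx²−(Σx)² = 10·1436 − 10000 = 4360;  nΣy²−(Σy)² = 10·19056 − 67600 = 122960
  √(4360·122960) = √536105600 = 23153.9543
r = 16200 / 23153.9543 = 0.6997

0.6997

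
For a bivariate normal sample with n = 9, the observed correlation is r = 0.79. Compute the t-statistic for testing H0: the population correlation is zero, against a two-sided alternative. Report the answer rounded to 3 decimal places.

3.409

1 − r² = 1 − 0.6241 = 0.3759;  √(1−r²) = 0.613107
√(n−2) = √7 = 2.645751
t = r·√(n−2)/√(1−r²) = 0.79 · 2.645751 / 0.613107 = 3.409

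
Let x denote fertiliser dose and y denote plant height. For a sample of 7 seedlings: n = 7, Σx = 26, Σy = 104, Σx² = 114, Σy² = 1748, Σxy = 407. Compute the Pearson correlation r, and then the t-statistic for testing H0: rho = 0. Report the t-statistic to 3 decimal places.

0.831

Numerator: nΣxy − (Σx)(Σy) = 7·407 − (26)(104) = 145
Denominator: √[(nΣx²−(Σx)²)(nΣy²−(Σy)²)]
  nΣx²−(Σx)² = 7·114 − 676 = 122;  nΣy²−(Σy)² = 7·1748 − 10816 = 1420
  √(122·1420) = √173240 = 416.2211
r = 145 / 416.2211 = 0.3484
t = r·√(n−2)/√(1−r²) = 0.3484·√5 / √(1−0.121383) = 0.779046 / 0.937346 = 0.831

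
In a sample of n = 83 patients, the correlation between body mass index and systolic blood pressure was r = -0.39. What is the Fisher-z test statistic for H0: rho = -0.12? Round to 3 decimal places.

-2.605

z_r = atanh(-0.39) = -0.411800,  z_0 = atanh(-0.12) = -0.120581
SE = 1/√(n−3) = 1/√80 = 0.111803
z = (z_r − z_0)/SE = (-0.411800 − (-0.120581)) / 0.111803 = -0.291219 / 0.111803 = -2.605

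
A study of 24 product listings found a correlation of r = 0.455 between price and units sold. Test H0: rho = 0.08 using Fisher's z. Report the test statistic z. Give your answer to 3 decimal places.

z_r = atanh(0.455) = 0.490988,  z_0 = atanh(0.08) = 0.080171
SE = 1/√(n−3) = 1/√21 = 0.218218
z = (z_r − z_0)/SE = (0.490988 − 0.080171) / 0.218218 = 0.410817 / 0.218218 = 1.883

1.883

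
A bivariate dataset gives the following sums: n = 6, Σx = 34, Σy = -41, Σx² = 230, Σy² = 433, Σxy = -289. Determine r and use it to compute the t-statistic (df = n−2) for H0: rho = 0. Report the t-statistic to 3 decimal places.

-2.269

Numerator: nΣxy − (Σx)(Σy) = 6·(-289) − (34)(-41) = -340
Denominator: √[(nΣx²−(Σx)²)(nΣy²−(Σy)²)]
  nΣx²−(Σx)² = 6·230 − 1156 = 224;  nΣy²−(Σy)² = 6·433 − 1681 = 917
  √(224·917) = √205408 = 453.2196
r = -340 / 453.2196 = -0.7502
t = r·√(n−2)/√(1−r²) = -0.7502·√4 / √(1−0.562800) = -1.500400 / 0.661211 = -2.269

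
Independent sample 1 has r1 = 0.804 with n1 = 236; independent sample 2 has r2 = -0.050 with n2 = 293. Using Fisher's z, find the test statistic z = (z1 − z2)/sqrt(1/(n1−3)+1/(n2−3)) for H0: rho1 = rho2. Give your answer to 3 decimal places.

13.184

Fisher z-transforms: z1 = atanh(0.804) = 1.109824, z2 = atanh(-0.050) = -0.050042; difference d = 1.159866
Var(d) = 1/233 + 1/290 = 0.0042918 + 0.0034483 = 0.0077401
z = d/√Var(d) = 1.159866 / √0.0077401 = 1.159866 / 0.087978 = 13.184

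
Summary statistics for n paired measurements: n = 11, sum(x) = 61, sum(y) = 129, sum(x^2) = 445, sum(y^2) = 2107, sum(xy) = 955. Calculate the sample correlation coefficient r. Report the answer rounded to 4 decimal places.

Numerator: nΣxy − (Σx)(Σy) = 11·955 − (61)(129) = 2636
Denominator: √[(nΣx²−(Σx)²)(nΣy²−(Σy)²)]
  nΣx²−(Σx)² = 11·445 − 3721 = 1174;  nΣy²−(Σy)² = 11·2107 − 16641 = 6536
  √(1174·6536) = √7673264 = 2770.0657
r = 2636 / 2770.0657 = 0.9516

0.9516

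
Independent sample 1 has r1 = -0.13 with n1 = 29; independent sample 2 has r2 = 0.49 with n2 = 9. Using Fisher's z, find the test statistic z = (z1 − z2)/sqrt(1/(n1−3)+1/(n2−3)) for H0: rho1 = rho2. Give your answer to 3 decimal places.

-1.472

Fisher z-transforms: z1 = atanh(-0.13) = -0.130740, z2 = atanh(0.49) = 0.536060; difference d = -0.666800
Var(d) = 1/26 + 1/6 = 0.0384615 + 0.1666667 = 0.2051282
z = d/√Var(d) = -0.666800 / √0.2051282 = -0.666800 / 0.452911 = -1.472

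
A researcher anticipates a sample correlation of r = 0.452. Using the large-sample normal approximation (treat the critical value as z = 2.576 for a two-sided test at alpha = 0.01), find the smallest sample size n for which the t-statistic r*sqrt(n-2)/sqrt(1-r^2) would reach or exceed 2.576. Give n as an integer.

28

Need r·√(n−2)/√(1−r²) ≥ 2.576
√(n−2) ≥ 2.576·√(1−0.204304) / 0.452 = 2.576·0.892018 / 0.452 = 5.0837
n−2 ≥ 25.8440  ⇒  n ≥ 27.8440
Smallest integer n = 28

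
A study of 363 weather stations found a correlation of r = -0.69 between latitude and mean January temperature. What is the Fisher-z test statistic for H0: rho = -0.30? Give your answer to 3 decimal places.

-10.216

z_r = atanh(-0.69) = -0.847956,  z_0 = atanh(-0.30) = -0.309520
SE = 1/√(n−3) = 1/√360 = 0.052705
z = (z_r − z_0)/SE = (-0.847956 − (-0.309520)) / 0.052705 = -0.538436 / 0.052705 = -10.216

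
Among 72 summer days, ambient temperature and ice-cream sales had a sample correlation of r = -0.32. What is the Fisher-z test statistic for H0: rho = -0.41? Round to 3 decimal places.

Fisher z: atanh(-0.32) = -0.331647, atanh(-0.41) = -0.435611
z = (z_r − z_0)·√(n−3) = (-0.331647 − (-0.435611))·√69 = 0.103964 · 8.306624 = 0.864

0.864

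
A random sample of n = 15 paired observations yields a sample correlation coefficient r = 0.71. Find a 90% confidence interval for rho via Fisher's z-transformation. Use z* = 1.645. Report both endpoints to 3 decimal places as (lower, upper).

Fisher z: z_r = atanh(r) = ½·ln((1+0.71)/(1−0.71)) = 0.887184
SE(z) = 1/√(n−3) = 1/√12 = 0.288675
90% ⇒ z* = 1.645; margin = 1.645·0.288675 = 0.474870
CI on z-scale: (0.412314, 1.362054)
Back-transform: tanh(0.412314) = 0.390436, tanh(1.362054) = 0.876869

(0.390, 0.877)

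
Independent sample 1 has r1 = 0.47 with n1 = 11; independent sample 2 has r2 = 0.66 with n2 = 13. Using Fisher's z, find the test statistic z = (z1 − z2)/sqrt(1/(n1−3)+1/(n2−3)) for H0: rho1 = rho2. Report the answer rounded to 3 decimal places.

z1 = atanh(0.47) = 0.510070,  z2 = atanh(0.66) = 0.792814
SE = √(1/(n1−3) + 1/(n2−3)) = √(1/8 + 1/10) = √(0.1250000 + 0.1000000) = √0.2250000 = 0.474342
z = (z1 − z2)/SE = (0.510070 − 0.792814) / 0.474342 = -0.282744 / 0.474342 = -0.596

-0.596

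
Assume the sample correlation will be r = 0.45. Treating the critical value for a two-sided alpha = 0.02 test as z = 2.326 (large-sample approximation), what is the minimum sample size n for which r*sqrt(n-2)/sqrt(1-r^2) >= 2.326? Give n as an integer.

r√(n−2)/√(1−r²) ≥ 2.326  ⇔  n−2 ≥ (2.326)²·(1−r²)/r²
(1−r²)/r² = (1−0.2025)/0.2025 = 3.9383
n ≥ 2 + 5.410276·3.9383 = 2 + 21.3073 = 23.3073
⌈23.3073⌉ = 24

24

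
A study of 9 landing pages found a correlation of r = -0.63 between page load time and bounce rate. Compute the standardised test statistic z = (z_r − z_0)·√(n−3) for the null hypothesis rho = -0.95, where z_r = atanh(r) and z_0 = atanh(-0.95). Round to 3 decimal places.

z_r = atanh(-0.63) = -0.741416,  z_0 = atanh(-0.95) = -1.831781
SE = 1/√(n−3) = 1/√6 = 0.408248
z = (z_r − z_0)/SE = (-0.741416 − (-1.831781)) / 0.408248 = 1.090365 / 0.408248 = 2.671

2.671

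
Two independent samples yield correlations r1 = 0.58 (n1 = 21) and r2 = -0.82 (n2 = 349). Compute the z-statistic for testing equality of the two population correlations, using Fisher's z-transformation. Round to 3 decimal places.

Fisher z-transforms: z1 = atanh(0.58) = 0.662463, z2 = atanh(-0.82) = -1.156817; difference d = 1.819280
Var(d) = 1/18 + 1/346 = 0.0555556 + 0.0028902 = 0.0584458
z = d/√Var(d) = 1.819280 / √0.0584458 = 1.819280 / 0.241756 = 7.525

7.525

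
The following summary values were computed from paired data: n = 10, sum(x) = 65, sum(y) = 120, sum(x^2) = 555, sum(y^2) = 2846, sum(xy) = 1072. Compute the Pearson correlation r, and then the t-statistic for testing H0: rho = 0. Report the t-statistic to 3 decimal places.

Numerator: nΣxy − (Σx)(Σy) = 10·1072 − (65)(120) = 2920
Denominator: √[(nΣx²−(Σx)²)(nΣy²−(Σy)²)]
  nΣx²−(Σx)² = 10·555 − 4225 = 1325;  nΣy²−(Σy)² = 10·2846 − 14400 = 14060
  √(1325·14060) = √18629500 = 4316.1904
r = 2920 / 4316.1904 = 0.6765
t = r·√(n−2)/√(1−r²) = 0.6765·√8 / √(1−0.457652) = 1.913431 / 0.736443 = 2.598

2.598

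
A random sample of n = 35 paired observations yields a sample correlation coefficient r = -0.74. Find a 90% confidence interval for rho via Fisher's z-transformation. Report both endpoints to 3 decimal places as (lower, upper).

(-0.846, -0.578)

Fisher z: z_r = atanh(r) = ½·ln((1+(-0.74))/(1−(-0.74))) = -0.950479
SE(z) = 1/√(n−3) = 1/√32 = 0.176777
90% ⇒ z* = 1.645; margin = 1.645·0.176777 = 0.290798
CI on z-scale: (-1.241277, -0.659681)
Back-transform: tanh(-1.241277) = -0.845819, tanh(-0.659681) = -0.578151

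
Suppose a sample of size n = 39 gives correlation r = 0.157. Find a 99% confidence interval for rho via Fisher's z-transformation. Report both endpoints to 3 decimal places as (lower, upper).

(-0.265, 0.528)

Fisher z: z_r = atanh(r) = ½·ln((1+0.157)/(1−0.157)) = 0.158309
SE(z) = 1/√(n−3) = 1/√36 = 0.166667
99% ⇒ z* = 2.576; margin = 2.576·0.166667 = 0.429334
CI on z-scale: (-0.271025, 0.587643)
Back-transform: tanh(-0.271025) = -0.264578, tanh(0.587643) = 0.528198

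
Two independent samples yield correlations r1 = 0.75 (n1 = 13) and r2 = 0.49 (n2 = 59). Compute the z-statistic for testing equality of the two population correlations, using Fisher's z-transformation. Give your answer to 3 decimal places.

Fisher z-transforms: z1 = atanh(0.75) = 0.972955, z2 = atanh(0.49) = 0.536060; difference d = 0.436895
Var(d) = 1/10 + 1/56 = 0.1000000 + 0.0178571 = 0.1178571
z = d/√Var(d) = 0.436895 / √0.1178571 = 0.436895 / 0.343303 = 1.273

1.273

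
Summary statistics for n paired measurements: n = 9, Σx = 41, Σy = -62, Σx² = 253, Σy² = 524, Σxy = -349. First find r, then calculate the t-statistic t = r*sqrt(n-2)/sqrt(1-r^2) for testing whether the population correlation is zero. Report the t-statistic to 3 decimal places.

S_xy = nΣxy − ΣxΣy = 9·(-349) − 41·(-62) = -3141 − (-2542) = -599
S_xx = nΣx² − (Σx)² = 9·253 − 41² = 2277 − 1681 = 596
S_yy = nΣy² − (Σy)² = 9·524 − (-62)² = 4716 − 3844 = 872
r = S_xy / √(S_xx·S_yy) = -599 / √(596·872) = -599 / √519712 = -599 / 720.9105 = -0.8309
t = r·√(n−2)/√(1−r²) = -0.8309·√7 / √(1−0.690395) = -2.198355 / 0.556422 = -3.951

-3.951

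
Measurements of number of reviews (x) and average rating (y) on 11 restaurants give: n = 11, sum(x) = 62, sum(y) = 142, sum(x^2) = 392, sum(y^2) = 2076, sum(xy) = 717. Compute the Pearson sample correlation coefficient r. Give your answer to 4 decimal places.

S_xy = nΣxy − ΣxΣy = 11·717 − 62·142 = 7887 − 8804 = -917
S_xx = nΣx² − (Σx)² = 11·392 − 62² = 4312 − 3844 = 468
S_yy = nΣy² − (Σy)² = 11·2076 − 142² = 22836 − 20164 = 2672
r = S_xy / √(S_xx·S_yy) = -917 / √(468·2672) = -917 / √1250496 = -917 / 1118.2558 = -0.8200

-0.8200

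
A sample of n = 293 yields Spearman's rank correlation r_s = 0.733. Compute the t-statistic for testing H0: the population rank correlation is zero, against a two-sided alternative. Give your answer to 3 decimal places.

t = r_s·√(n−2) / √(1−r_s²) with r_s = 0.733, n = 293
  = 0.733·√291 / √(1 − 0.537289)
  = 0.733·17.058722 / 0.680229
  = 12.504043 / 0.680229 = 18.382

18.382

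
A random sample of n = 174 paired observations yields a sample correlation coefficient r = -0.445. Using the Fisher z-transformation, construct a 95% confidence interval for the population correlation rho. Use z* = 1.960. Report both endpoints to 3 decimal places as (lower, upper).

Fisher z: z_r = atanh(r) = ½·ln((1+(-0.445))/(1−(-0.445))) = -0.478448
SE(z) = 1/√(n−3) = 1/√171 = 0.076472
95% ⇒ z* = 1.960; margin = 1.960·0.076472 = 0.149885
CI on z-scale: (-0.628333, -0.328563)
Back-transform: tanh(-0.628333) = -0.556903, tanh(-0.328563) = -0.317229

(-0.557, -0.317)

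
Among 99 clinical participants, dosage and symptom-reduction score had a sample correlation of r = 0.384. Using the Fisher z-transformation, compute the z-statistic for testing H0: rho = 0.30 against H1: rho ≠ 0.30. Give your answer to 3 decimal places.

Fisher z: atanh(0.384) = 0.404743, atanh(0.30) = 0.309520
z = (z_r − z_0)·√(n−3) = (0.404743 − 0.309520)·√96 = 0.095223 · 9.797959 = 0.933

0.933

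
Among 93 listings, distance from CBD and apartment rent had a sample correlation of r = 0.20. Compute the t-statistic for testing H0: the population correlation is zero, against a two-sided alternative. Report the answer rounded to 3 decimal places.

t = r·√(n−2) / √(1−r²) with r = 0.20, n = 93
  = 0.20·√91 / √(1 − 0.0400)
  = 0.20·9.539392 / 0.979796
  = 1.907878 / 0.979796 = 1.947

1.947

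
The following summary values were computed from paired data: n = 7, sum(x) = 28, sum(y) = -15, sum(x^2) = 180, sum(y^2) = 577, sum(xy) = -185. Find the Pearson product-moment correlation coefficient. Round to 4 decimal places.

-0.6494

S_xy = nΣxy − ΣxΣy = 7·(-185) − 28·(-15) = -1295 − (-420) = -875
S_xx = nΣx² − (Σx)² = 7·180 − 28² = 1260 − 784 = 476
S_yy = nΣy² − (Σy)² = 7·577 − (-15)² = 4039 − 225 = 3814
r = S_xy / √(S_xx·S_yy) = -875 / √(476·3814) = -875 / √1815464 = -875 / 1347.3916 = -0.6494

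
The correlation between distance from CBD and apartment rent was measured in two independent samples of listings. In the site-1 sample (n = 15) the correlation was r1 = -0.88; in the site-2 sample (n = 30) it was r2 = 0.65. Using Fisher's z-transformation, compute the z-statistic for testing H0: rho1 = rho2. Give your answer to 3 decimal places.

-6.200

z1 = atanh(-0.88) = -1.375768,  z2 = atanh(0.65) = 0.775299
SE = √(1/(n1−3) + 1/(n2−3)) = √(1/12 + 1/27) = √(0.0833333 + 0.0370370) = √0.1203703 = 0.346944
z = (z1 − z2)/SE = (-1.375768 − 0.775299) / 0.346944 = -2.151067 / 0.346944 = -6.200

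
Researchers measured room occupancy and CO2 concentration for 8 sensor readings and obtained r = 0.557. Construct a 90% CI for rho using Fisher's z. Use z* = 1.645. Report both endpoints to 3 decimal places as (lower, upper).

(-0.107, 0.877)

z_r = atanh(0.557) = 0.628473;  SE = 1/√(n−3) = 1/√5 = 0.447214
z-limits: 0.628473 ± 1.645·0.447214 = 0.628473 ± 0.735667 = [-0.107194, 1.364140]
ρ-limits: (tanh -0.107194, tanh 1.364140) = (-0.107, 0.877)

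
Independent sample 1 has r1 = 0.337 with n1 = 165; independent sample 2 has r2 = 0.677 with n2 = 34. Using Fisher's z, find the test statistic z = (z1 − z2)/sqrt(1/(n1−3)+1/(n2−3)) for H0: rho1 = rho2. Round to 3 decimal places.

z1 = atanh(0.337) = 0.350704,  z2 = atanh(0.677) = 0.823555
SE = √(1/(n1−3) + 1/(n2−3)) = √(1/162 + 1/31) = √(0.0061728 + 0.0322581) = √0.0384309 = 0.196038
z = (z1 − z2)/SE = (0.350704 − 0.823555) / 0.196038 = -0.472851 / 0.196038 = -2.412

-2.412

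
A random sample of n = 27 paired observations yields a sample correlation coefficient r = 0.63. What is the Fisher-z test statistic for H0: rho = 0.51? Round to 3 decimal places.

z_r = atanh(0.63) = 0.741416,  z_0 = atanh(0.51) = 0.562730
SE = 1/√(n−3) = 1/√24 = 0.204124
z = (z_r − z_0)/SE = (0.741416 − 0.562730) / 0.204124 = 0.178686 / 0.204124 = 0.875

0.875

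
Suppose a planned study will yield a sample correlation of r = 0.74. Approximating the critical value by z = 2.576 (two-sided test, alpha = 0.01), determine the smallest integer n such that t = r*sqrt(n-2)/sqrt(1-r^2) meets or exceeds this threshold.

8

r√(n−2)/√(1−r²) ≥ 2.576  ⇔  n−2 ≥ (2.576)²·(1−r²)/r²
(1−r²)/r² = (1−0.5476)/0.5476 = 0.8262
n ≥ 2 + 6.635776·0.8262 = 2 + 5.4825 = 7.4825
⌈7.4825⌉ = 8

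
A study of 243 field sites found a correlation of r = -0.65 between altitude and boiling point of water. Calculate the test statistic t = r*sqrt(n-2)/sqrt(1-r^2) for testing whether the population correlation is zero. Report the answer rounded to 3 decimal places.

t = r·√(n−2) / √(1−r²) with r = -0.65, n = 243
  = -0.65·√241 / √(1 − 0.4225)
  = -0.65·15.524175 / 0.759934
  = -10.090714 / 0.759934 = -13.278

-13.278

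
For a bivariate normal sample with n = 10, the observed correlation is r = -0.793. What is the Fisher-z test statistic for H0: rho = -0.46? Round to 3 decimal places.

z_r = atanh(-0.793) = -1.079463,  z_0 = atanh(-0.46) = -0.497311
SE = 1/√(n−3) = 1/√7 = 0.377964
z = (z_r − z_0)/SE = (-1.079463 − (-0.497311)) / 0.377964 = -0.582152 / 0.377964 = -1.540

-1.540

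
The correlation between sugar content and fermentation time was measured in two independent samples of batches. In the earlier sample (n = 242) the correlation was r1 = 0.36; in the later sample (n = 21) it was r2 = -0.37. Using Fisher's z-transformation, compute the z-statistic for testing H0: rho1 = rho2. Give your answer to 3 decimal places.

3.131

Fisher z-transforms: z1 = atanh(0.36) = 0.376886, z2 = atanh(-0.37) = -0.388423; difference d = 0.765309
Var(d) = 1/239 + 1/18 = 0.0041841 + 0.0555556 = 0.0597397
z = d/√Var(d) = 0.765309 / √0.0597397 = 0.765309 / 0.244417 = 3.131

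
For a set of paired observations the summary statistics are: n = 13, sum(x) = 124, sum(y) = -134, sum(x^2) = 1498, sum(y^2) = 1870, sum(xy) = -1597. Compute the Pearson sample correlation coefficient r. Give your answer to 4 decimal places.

Numerator: nΣxy − (Σx)(Σy) = 13·(-1597) − (124)(-134) = -4145
Denominator: √[(nΣx²−(Σx)²)(nΣy²−(Σy)²)]
  nΣx²−(Σx)² = 13·1498 − 15376 = 4098;  nΣy²−(Σy)² = 13·1870 − 17956 = 6354
  √(4098·6354) = √26038692 = 5102.8122
r = -4145 / 5102.8122 = -0.8123

-0.8123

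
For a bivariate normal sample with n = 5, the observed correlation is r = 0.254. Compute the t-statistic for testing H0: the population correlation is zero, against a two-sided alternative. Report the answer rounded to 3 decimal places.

0.455

1 − r² = 1 − 0.064516 = 0.935484;  √(1−r²) = 0.967204
√(n−2) = √3 = 1.732051
t = r·√(n−2)/√(1−r²) = 0.254 · 1.732051 / 0.967204 = 0.455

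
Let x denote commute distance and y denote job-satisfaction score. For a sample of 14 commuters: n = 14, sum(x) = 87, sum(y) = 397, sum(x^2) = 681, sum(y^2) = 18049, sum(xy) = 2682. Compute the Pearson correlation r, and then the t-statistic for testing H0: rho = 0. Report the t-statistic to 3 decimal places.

0.782

S_xy = nΣxy − ΣxΣy = 14·2682 − 87·397 = 37548 − 34539 = 3009
S_xx = nΣx² − (Σx)² = 14·681 − 87² = 9534 − 7569 = 1965
S_yy = nΣy² − (Σy)² = 14·18049 − 397² = 252686 − 157609 = 95077
r = S_xy / √(S_xx·S_yy) = 3009 / √(1965·95077) = 3009 / √186826305 = 3009 / 13668.4419 = 0.2201
t = r·√(n−2)/√(1−r²) = 0.2201·√12 / √(1−0.048444) = 0.762449 / 0.975477 = 0.782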